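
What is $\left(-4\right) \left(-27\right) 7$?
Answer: $756$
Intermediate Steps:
$\left(-4\right) \left(-27\right) 7 = 108 \cdot 7 = 756$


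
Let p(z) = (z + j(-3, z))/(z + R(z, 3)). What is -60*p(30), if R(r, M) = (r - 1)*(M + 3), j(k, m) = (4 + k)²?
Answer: -155/17 ≈ -9.1176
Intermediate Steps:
R(r, M) = (-1 + r)*(3 + M)
p(z) = (1 + z)/(-6 + 7*z) (p(z) = (z + (4 - 3)²)/(z + (-3 - 1*3 + 3*z + 3*z)) = (z + 1²)/(z + (-3 - 3 + 3*z + 3*z)) = (z + 1)/(z + (-6 + 6*z)) = (1 + z)/(-6 + 7*z))
-60*p(30) = -60*(1 + 30)/(-6 + 7*30) = -60*31/(-6 + 210) = -60*31/204 = -155/17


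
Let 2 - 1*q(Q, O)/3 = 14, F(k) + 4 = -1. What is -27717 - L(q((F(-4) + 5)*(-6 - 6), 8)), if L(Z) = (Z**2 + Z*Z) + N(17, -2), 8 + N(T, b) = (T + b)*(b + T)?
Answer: -30526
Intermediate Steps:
N(T, b) = -8 + (T + b)**2 (N(T, b) = -8 + (T + b)*(b + T) = -8 + (T + b)*(T + b) = -8 + (T + b)**2)
F(k) = -5 (F(k) = -4 - 1 = -5)
q(Q, O) = -36 (q(Q, O) = 6 - 3*14 = 6 - 42 = -36)
L(Z) = 217 + 2*Z**2 (L(Z) = (Z**2 + Z*Z) + (-8 + (17 - 2)**2) = (Z**2 + Z**2) + (-8 + 15**2) = 2*Z**2 + (-8 + 225) = 2*Z**2 + 217 = 217 + 2*Z**2)
-27717 - L(q((F(-4) + 5)*(-6 - 6), 8)) = -27717 - (217 + 2*(-36)**2) = -27717 - (217 + 2*1296) = -27717 - (217 + 2592) = -27717 - 1*2809 = -27717 - 2809 = -30526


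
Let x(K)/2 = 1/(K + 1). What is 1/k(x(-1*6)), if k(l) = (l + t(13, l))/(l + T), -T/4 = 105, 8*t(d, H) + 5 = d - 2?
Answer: -8408/7 ≈ -1201.1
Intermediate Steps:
t(d, H) = -7/8 + d/8 (t(d, H) = -5/8 + (d - 2)/8 = -5/8 + (-2 + d)/8 = -5/8 + (-1/4 + d/8) = -7/8 + d/8)
T = -420 (T = -4*105 = -420)
x(K) = 2/(1 + K) (x(K) = 2/(K + 1) = 2/(1 + K))
k(l) = (3/4 + l)/(-420 + l) (k(l) = (l + (-7/8 + (1/8)*13))/(l - 420) = (l + (-7/8 + 13/8))/(-420 + l) = (l + 3/4)/(-420 + l) = (3/4 + l)/(-420 + l))
1/k(x(-1*6)) = 1/((3/4 + 2/(1 - 1*6))/(-420 + 2/(1 - 1*6))) = 1/((3/4 + 2/(1 - 6))/(-420 + 2/(1 - 6))) = 1/((3/4 + 2/(-5))/(-420 + 2/(-5))) = 1/((3/4 + 2*(-1/5))/(-420 + 2*(-1/5))) = 1/((3/4 - 2/5)/(-420 - 2/5)) = 1/((7/20)/(-2102/5)) = 1/(-5/2102*7/20) = 1/(-7/8408) = -8408/7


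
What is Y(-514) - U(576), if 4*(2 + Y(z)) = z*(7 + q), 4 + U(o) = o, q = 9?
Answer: -2630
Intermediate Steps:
U(o) = -4 + o
Y(z) = -2 + 4*z (Y(z) = -2 + (z*(7 + 9))/4 = -2 + (z*16)/4 = -2 + (16*z)/4 = -2 + 4*z)
Y(-514) - U(576) = (-2 + 4*(-514)) - (-4 + 576) = (-2 - 2056) - 1*572 = -2058 - 572 = -2630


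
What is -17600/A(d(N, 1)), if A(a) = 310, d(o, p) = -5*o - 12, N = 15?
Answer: -1760/31 ≈ -56.774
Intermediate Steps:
d(o, p) = -12 - 5*o
-17600/A(d(N, 1)) = -17600/310 = -17600*1/310 = -1760/31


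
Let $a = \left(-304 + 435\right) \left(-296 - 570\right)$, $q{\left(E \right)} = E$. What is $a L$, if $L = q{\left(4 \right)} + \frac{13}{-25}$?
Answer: $- \frac{9869802}{25} \approx -3.9479 \cdot 10^{5}$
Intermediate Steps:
$L = \frac{87}{25}$ ($L = 4 + \frac{13}{-25} = 4 + 13 \left(- \frac{1}{25}\right) = 4 - \frac{13}{25} = \frac{87}{25} \approx 3.48$)
$a = -113446$ ($a = 131 \left(-866\right) = -113446$)
$a L = \left(-113446\right) \frac{87}{25} = - \frac{9869802}{25}$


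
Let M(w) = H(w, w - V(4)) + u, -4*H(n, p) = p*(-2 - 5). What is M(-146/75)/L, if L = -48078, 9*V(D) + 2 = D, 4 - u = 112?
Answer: 12577/5408775 ≈ 0.0023253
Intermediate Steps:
u = -108 (u = 4 - 1*112 = 4 - 112 = -108)
V(D) = -2/9 + D/9
H(n, p) = 7*p/4 (H(n, p) = -p*(-2 - 5)/4 = -p*(-7)/4 = -(-7)*p/4 = 7*p/4)
M(w) = -1951/18 + 7*w/4 (M(w) = 7*(w - (-2/9 + (⅑)*4))/4 - 108 = 7*(w - (-2/9 + 4/9))/4 - 108 = 7*(w - 1*2/9)/4 - 108 = 7*(w - 2/9)/4 - 108 = 7*(-2/9 + w)/4 - 108 = (-7/18 + 7*w/4) - 108 = -1951/18 + 7*w/4)
M(-146/75)/L = (-1951/18 + 7*(-146/75)/4)/(-48078) = (-1951/18 + 7*(-146*1/75)/4)*(-1/48078) = (-1951/18 + (7/4)*(-146/75))*(-1/48078) = (-1951/18 - 511/150)*(-1/48078) = -25154/225*(-1/48078) = 12577/5408775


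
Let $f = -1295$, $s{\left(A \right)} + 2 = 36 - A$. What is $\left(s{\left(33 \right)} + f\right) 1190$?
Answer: $-1539860$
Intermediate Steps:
$s{\left(A \right)} = 34 - A$ ($s{\left(A \right)} = -2 - \left(-36 + A\right) = 34 - A$)
$\left(s{\left(33 \right)} + f\right) 1190 = \left(\left(34 - 33\right) - 1295\right) 1190 = \left(1 - 1295\right) 1190 = \left(-1294\right) 1190 = -1539860$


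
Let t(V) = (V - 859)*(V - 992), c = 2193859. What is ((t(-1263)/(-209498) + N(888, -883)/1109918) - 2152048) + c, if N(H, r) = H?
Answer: 2429204254145312/58131400291 ≈ 41788.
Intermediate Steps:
t(V) = (-992 + V)*(-859 + V) (t(V) = (-859 + V)*(-992 + V) = (-992 + V)*(-859 + V))
((t(-1263)/(-209498) + N(888, -883)/1109918) - 2152048) + c = (((852128 + (-1263)**2 - 1851*(-1263))/(-209498) + 888/1109918) - 2152048) + 2193859 = (((852128 + 1595169 + 2337813)*(-1/209498) + 888*(1/1109918)) - 2152048) + 2193859 = ((4785110*(-1/209498) + 444/554959) - 2152048) + 2193859 = ((-2392555/104749 + 444/554959) - 2152048) + 2193859 = (-1327723421689/58131400291 - 2152048) + 2193859 = -125102891456867657/58131400291 + 2193859 = 2429204254145312/58131400291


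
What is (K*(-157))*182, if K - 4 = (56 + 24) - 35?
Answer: -1400126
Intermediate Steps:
K = 49 (K = 4 + ((56 + 24) - 35) = 4 + (80 - 35) = 4 + 45 = 49)
(K*(-157))*182 = (49*(-157))*182 = -7693*182 = -1400126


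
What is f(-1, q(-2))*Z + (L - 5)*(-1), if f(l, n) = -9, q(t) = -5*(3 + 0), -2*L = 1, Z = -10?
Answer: 191/2 ≈ 95.500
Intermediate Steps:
L = -½ (L = -½*1 = -½ ≈ -0.50000)
q(t) = -15 (q(t) = -5*3 = -15)
f(-1, q(-2))*Z + (L - 5)*(-1) = -9*(-10) + (-½ - 5)*(-1) = 90 - 11/2*(-1) = 90 + 11/2 = 191/2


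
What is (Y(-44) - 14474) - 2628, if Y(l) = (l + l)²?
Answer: -9358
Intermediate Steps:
Y(l) = 4*l² (Y(l) = (2*l)² = 4*l²)
(Y(-44) - 14474) - 2628 = (4*(-44)² - 14474) - 2628 = (4*1936 - 14474) - 2628 = (7744 - 14474) - 2628 = -6730 - 2628 = -9358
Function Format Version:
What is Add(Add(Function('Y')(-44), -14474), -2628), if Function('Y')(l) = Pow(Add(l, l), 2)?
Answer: -9358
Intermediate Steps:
Function('Y')(l) = Mul(4, Pow(l, 2)) (Function('Y')(l) = Pow(Mul(2, l), 2) = Mul(4, Pow(l, 2)))
Add(Add(Function('Y')(-44), -14474), -2628) = Add(Add(Mul(4, Pow(-44, 2)), -14474), -2628) = Add(Add(Mul(4, 1936), -14474), -2628) = Add(Add(7744, -14474), -2628) = Add(-6730, -2628) = -9358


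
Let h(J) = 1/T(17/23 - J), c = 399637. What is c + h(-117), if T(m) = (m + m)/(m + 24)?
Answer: 541109313/1354 ≈ 3.9964e+5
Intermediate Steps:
T(m) = 2*m/(24 + m) (T(m) = (2*m)/(24 + m) = 2*m/(24 + m))
h(J) = (569/23 - J)/(2*(17/23 - J)) (h(J) = 1/(2*(17/23 - J)/(24 + (17/23 - J))) = 1/(2*(17/23 - J)/(569/23 - J)) = (569/23 - J)/(2*(17/23 - J)))
c + h(-117) = 399637 + (-569 + 23*(-117))/(2*(-17 + 23*(-117))) = 399637 + (-569 - 2691)/(2*(-17 - 2691)) = 399637 + (½)*(-3260)/(-2708) = 399637 + (½)*(-1/2708)*(-3260) = 399637 + 815/1354 = 541109313/1354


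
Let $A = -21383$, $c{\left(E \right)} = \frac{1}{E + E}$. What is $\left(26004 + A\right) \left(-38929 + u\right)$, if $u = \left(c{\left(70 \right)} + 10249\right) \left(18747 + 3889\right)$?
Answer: $\frac{37515661899964}{35} \approx 1.0719 \cdot 10^{12}$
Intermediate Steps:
$c{\left(E \right)} = \frac{1}{2 E}$
$u = \frac{8119878399}{35}$ ($u = \left(\frac{1}{2 \cdot 70} + 10249\right) \left(18747 + 3889\right) = \left(\frac{1}{2} \cdot \frac{1}{70} + 10249\right) 22636 = \left(\frac{1}{140} + 10249\right) 22636 = \frac{1434861}{140} \cdot 22636 = \frac{8119878399}{35} \approx 2.32 \cdot 10^{8}$)
$\left(26004 + A\right) \left(-38929 + u\right) = \left(26004 - 21383\right) \left(-38929 + \frac{8119878399}{35}\right) = 4621 \cdot \frac{8118515884}{35} = \frac{37515661899964}{35}$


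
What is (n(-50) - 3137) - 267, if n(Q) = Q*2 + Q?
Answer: -3554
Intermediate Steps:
n(Q) = 3*Q (n(Q) = 2*Q + Q = 3*Q)
(n(-50) - 3137) - 267 = (3*(-50) - 3137) - 267 = (-150 - 3137) - 267 = -3287 - 267 = -3554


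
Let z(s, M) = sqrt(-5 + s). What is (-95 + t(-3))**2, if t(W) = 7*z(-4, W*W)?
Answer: 8584 - 3990*I ≈ 8584.0 - 3990.0*I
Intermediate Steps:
t(W) = 21*I (t(W) = 7*sqrt(-5 - 4) = 7*sqrt(-9) = 7*(3*I) = 21*I)
(-95 + t(-3))**2 = (-95 + 21*I)**2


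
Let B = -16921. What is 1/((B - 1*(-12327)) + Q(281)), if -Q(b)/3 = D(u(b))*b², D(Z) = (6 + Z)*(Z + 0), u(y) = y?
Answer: -1/19103907895 ≈ -5.2345e-11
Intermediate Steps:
D(Z) = Z*(6 + Z) (D(Z) = (6 + Z)*Z = Z*(6 + Z))
Q(b) = -3*b³*(6 + b) (Q(b) = -3*b*(6 + b)*b² = -3*b³*(6 + b))
1/((B - 1*(-12327)) + Q(281)) = 1/((-16921 - 1*(-12327)) + 3*281³*(-6 - 1*281)) = 1/((-16921 + 12327) + 3*22188041*(-6 - 281)) = 1/(-4594 + 3*22188041*(-287)) = 1/(-4594 - 19103903301) = 1/(-19103907895) = -1/19103907895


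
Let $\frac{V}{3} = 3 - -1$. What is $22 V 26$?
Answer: $6864$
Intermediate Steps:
$V = 12$ ($V = 3 \left(3 - -1\right) = 3 \left(3 + 1\right) = 3 \cdot 4 = 12$)
$22 V 26 = 22 \cdot 12 \cdot 26 = 264 \cdot 26 = 6864$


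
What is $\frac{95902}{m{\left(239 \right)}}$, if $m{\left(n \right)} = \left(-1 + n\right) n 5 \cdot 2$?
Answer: $\frac{47951}{284410} \approx 0.1686$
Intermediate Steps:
$m{\left(n \right)} = 10 n \left(-1 + n\right)$ ($m{\left(n \right)} = n \left(-1 + n\right) 5 \cdot 2 = 5 n \left(-1 + n\right) 2 = 10 n \left(-1 + n\right)$)
$\frac{95902}{m{\left(239 \right)}} = \frac{95902}{10 \cdot 239 \left(-1 + 239\right)} = \frac{95902}{10 \cdot 239 \cdot 238} = \frac{95902}{568820} = 95902 \cdot \frac{1}{568820} = \frac{47951}{284410}$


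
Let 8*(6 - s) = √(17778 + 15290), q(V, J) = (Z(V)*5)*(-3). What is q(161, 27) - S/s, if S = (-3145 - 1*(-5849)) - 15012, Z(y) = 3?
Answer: -1527663/7691 - 49232*√8267/7691 ≈ -780.65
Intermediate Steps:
q(V, J) = -45 (q(V, J) = (3*5)*(-3) = 15*(-3) = -45)
S = -12308 (S = (-3145 + 5849) - 15012 = 2704 - 15012 = -12308)
s = 6 - √8267/4 (s = 6 - √(17778 + 15290)/8 = 6 - √8267/4 ≈ -16.731)
q(161, 27) - S/s = -45 - (-12308)/(6 - √8267/4) = -45 + 12308/(6 - √8267/4)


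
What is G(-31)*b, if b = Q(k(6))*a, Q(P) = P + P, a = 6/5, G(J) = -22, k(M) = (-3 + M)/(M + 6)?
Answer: -66/5 ≈ -13.200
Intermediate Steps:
k(M) = (-3 + M)/(6 + M)
a = 6/5 (a = 6*(1/5) = 6/5 ≈ 1.2000)
Q(P) = 2*P
b = 3/5 (b = (2*((-3 + 6)/(6 + 6)))*(6/5) = (2*(3/12))*(6/5) = (2*((1/12)*3))*(6/5) = (2*(1/4))*(6/5) = (1/2)*(6/5) = 3/5 ≈ 0.60000)
G(-31)*b = -22*3/5 = -66/5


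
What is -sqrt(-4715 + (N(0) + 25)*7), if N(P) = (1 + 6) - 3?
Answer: -4*I*sqrt(282) ≈ -67.171*I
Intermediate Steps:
N(P) = 4 (N(P) = 7 - 3 = 4)
-sqrt(-4715 + (N(0) + 25)*7) = -sqrt(-4715 + (4 + 25)*7) = -sqrt(-4715 + 29*7) = -sqrt(-4715 + 203) = -sqrt(-4512) = -4*I*sqrt(282)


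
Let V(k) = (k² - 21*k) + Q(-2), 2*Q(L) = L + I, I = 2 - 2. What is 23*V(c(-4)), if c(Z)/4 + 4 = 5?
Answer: -1587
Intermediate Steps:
I = 0
c(Z) = 4 (c(Z) = -16 + 4*5 = -16 + 20 = 4)
Q(L) = L/2 (Q(L) = (L + 0)/2 = L/2)
V(k) = -1 + k² - 21*k (V(k) = (k² - 21*k) + (½)*(-2) = (k² - 21*k) - 1 = -1 + k² - 21*k)
23*V(c(-4)) = 23*(-1 + 4² - 21*4) = 23*(-1 + 16 - 84) = 23*(-69) = -1587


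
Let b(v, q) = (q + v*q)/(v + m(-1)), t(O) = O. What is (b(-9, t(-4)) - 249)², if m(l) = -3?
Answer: 570025/9 ≈ 63336.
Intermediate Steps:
b(v, q) = (q + q*v)/(-3 + v) (b(v, q) = (q + v*q)/(v - 3) = (q + q*v)/(-3 + v))
(b(-9, t(-4)) - 249)² = (-4*(1 - 9)/(-3 - 9) - 249)² = (-4*(-8)/(-12) - 249)² = (-4*(-1/12)*(-8) - 249)² = (-8/3 - 249)² = (-755/3)² = 570025/9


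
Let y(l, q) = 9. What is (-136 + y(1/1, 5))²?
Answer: 16129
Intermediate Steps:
(-136 + y(1/1, 5))² = (-136 + 9)² = (-127)² = 16129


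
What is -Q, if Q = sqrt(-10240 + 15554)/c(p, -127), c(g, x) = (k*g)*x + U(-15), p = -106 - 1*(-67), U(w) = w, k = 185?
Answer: -sqrt(5314)/916290 ≈ -7.9557e-5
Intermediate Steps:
p = -39 (p = -106 + 67 = -39)
c(g, x) = -15 + 185*g*x (c(g, x) = (185*g)*x - 15 = 185*g*x - 15 = -15 + 185*g*x)
Q = sqrt(5314)/916290 (Q = sqrt(-10240 + 15554)/(-15 + 185*(-39)*(-127)) = sqrt(5314)/(-15 + 916305) = sqrt(5314)/916290 ≈ 7.9557e-5)
-Q = -sqrt(5314)/916290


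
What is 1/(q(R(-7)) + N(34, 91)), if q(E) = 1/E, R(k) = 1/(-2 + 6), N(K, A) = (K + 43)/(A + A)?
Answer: 26/115 ≈ 0.22609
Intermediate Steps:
N(K, A) = (43 + K)/(2*A) (N(K, A) = (43 + K)/((2*A)) = (43 + K)*(1/(2*A)) = (43 + K)/(2*A))
R(k) = 1/4
1/(q(R(-7)) + N(34, 91)) = 1/(1/(1/4) + (1/2)*(43 + 34)/91) = 1/(4 + (1/2)*(1/91)*77) = 1/(4 + 11/26) = 1/(115/26) = 26/115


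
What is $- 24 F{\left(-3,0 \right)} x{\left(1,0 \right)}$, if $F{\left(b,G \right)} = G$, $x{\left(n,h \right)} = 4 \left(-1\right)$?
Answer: $0$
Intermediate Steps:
$x{\left(n,h \right)} = -4$
$- 24 F{\left(-3,0 \right)} x{\left(1,0 \right)} = \left(-24\right) 0 \left(-4\right) = 0 \left(-4\right) = 0$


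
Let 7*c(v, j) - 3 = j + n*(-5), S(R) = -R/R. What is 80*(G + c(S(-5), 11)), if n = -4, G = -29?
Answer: -13520/7 ≈ -1931.4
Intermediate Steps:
S(R) = -1 (S(R) = -1*1 = -1)
c(v, j) = 23/7 + j/7 (c(v, j) = 3/7 + (j - 4*(-5))/7 = 3/7 + (j + 20)/7 = 3/7 + (20 + j)/7 = 3/7 + (20/7 + j/7) = 23/7 + j/7)
80*(G + c(S(-5), 11)) = 80*(-29 + (23/7 + (1/7)*11)) = 80*(-29 + (23/7 + 11/7)) = 80*(-29 + 34/7) = 80*(-169/7) = -13520/7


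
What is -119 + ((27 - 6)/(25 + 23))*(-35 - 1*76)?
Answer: -2681/16 ≈ -167.56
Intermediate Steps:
-119 + ((27 - 6)/(25 + 23))*(-35 - 1*76) = -119 + (21/48)*(-35 - 76) = -119 + (21*(1/48))*(-111) = -119 + (7/16)*(-111) = -119 - 777/16 = -2681/16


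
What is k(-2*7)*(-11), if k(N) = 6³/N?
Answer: 1188/7 ≈ 169.71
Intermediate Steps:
k(N) = 216/N
k(-2*7)*(-11) = (216/((-2*7)))*(-11) = (216/(-14))*(-11) = (216*(-1/14))*(-11) = -108/7*(-11) = 1188/7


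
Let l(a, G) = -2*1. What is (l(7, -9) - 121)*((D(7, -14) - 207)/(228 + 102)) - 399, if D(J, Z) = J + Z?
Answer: -17558/55 ≈ -319.24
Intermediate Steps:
l(a, G) = -2
(l(7, -9) - 121)*((D(7, -14) - 207)/(228 + 102)) - 399 = (-2 - 121)*(((7 - 14) - 207)/(228 + 102)) - 399 = -123*(-7 - 207)/330 - 399 = -(-26322)/330 - 399 = -123*(-107/165) - 399 = 4387/55 - 399 = -17558/55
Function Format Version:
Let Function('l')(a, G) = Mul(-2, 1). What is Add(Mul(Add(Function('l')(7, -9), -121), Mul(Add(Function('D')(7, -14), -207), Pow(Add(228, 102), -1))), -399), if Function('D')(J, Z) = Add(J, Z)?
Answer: Rational(-17558, 55) ≈ -319.24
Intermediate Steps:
Function('l')(a, G) = -2
Add(Mul(Add(Function('l')(7, -9), -121), Mul(Add(Function('D')(7, -14), -207), Pow(Add(228, 102), -1))), -399) = Add(Mul(Add(-2, -121), Mul(Add(Add(7, -14), -207), Pow(Add(228, 102), -1))), -399) = Add(Mul(-123, Mul(Add(-7, -207), Pow(330, -1))), -399) = Add(Mul(-123, Mul(-214, Rational(1, 330))), -399) = Add(Mul(-123, Rational(-107, 165)), -399) = Add(Rational(4387, 55), -399) = Rational(-17558, 55)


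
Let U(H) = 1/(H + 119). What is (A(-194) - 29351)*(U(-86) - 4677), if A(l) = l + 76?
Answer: 137825620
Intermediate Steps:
A(l) = 76 + l
U(H) = 1/(119 + H)
(A(-194) - 29351)*(U(-86) - 4677) = ((76 - 194) - 29351)*(1/(119 - 86) - 4677) = (-118 - 29351)*(1/33 - 4677) = -29469*(1/33 - 4677) = -29469*(-154340/33) = 137825620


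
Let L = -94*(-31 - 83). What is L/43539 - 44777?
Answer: -649845029/14513 ≈ -44777.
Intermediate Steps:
L = 10716 (L = -94*(-114) = 10716)
L/43539 - 44777 = 10716/43539 - 44777 = 10716*(1/43539) - 44777 = 3572/14513 - 44777 = -649845029/14513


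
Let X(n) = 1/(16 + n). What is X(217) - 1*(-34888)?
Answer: 8128905/233 ≈ 34888.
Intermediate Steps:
X(217) - 1*(-34888) = 1/(16 + 217) - 1*(-34888) = 1/233 + 34888 = 8128905/233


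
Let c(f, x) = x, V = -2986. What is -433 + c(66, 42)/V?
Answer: -646490/1493 ≈ -433.01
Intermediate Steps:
-433 + c(66, 42)/V = -433 + 42/(-2986) = -433 + 42*(-1/2986) = -433 - 21/1493 = -646490/1493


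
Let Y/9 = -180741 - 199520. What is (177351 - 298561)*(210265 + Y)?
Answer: 389336701640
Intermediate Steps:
Y = -3422349 (Y = 9*(-180741 - 199520) = 9*(-380261) = -3422349)
(177351 - 298561)*(210265 + Y) = (177351 - 298561)*(210265 - 3422349) = -121210*(-3212084) = 389336701640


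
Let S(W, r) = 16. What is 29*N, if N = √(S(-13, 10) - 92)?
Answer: 58*I*√19 ≈ 252.82*I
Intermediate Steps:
N = 2*I*√19 (N = √(16 - 92) = √(-76) = 2*I*√19 ≈ 8.7178*I)
29*N = 29*(2*I*√19) = 58*I*√19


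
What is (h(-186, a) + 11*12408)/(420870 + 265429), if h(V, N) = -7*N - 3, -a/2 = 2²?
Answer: 136541/686299 ≈ 0.19895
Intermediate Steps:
a = -8 (a = -2*2² = -2*4 = -8)
h(V, N) = -3 - 7*N
(h(-186, a) + 11*12408)/(420870 + 265429) = ((-3 - 7*(-8)) + 11*12408)/(420870 + 265429) = ((-3 + 56) + 136488)/686299 = (53 + 136488)*(1/686299) = 136541*(1/686299) = 136541/686299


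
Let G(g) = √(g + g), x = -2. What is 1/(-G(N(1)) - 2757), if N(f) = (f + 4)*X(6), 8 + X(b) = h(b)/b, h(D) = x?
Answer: -8271/22803397 + 5*I*√30/22803397 ≈ -0.00036271 + 1.201e-6*I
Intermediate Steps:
h(D) = -2
X(b) = -8 - 2/b
N(f) = -100/3 - 25*f/3 (N(f) = (f + 4)*(-8 - 2/6) = (4 + f)*(-8 - 2*⅙) = (4 + f)*(-8 - ⅓) = (4 + f)*(-25/3) = -100/3 - 25*f/3)
G(g) = √2*√g (G(g) = √(2*g) = √2*√g)
1/(-G(N(1)) - 2757) = 1/(-√2*√(-100/3 - 25/3*1) - 2757) = 1/(-√2*√(-100/3 - 25/3) - 2757) = 1/(-√2*√(-125/3) - 2757) = 1/(-√2*5*I*√15/3 - 2757) = 1/(-5*I*√30/3 - 2757) = 1/(-2757 - 5*I*√30/3)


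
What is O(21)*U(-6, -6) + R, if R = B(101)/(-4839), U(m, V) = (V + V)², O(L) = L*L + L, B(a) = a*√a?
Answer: 66528 - 101*√101/4839 ≈ 66528.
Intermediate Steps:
B(a) = a^(3/2)
O(L) = L + L² (O(L) = L² + L = L + L²)
U(m, V) = 4*V² (U(m, V) = (2*V)² = 4*V²)
R = -101*√101/4839 (R = 101^(3/2)/(-4839) = (101*√101)*(-1/4839) = -101*√101/4839 ≈ -0.20976)
O(21)*U(-6, -6) + R = (21*(1 + 21))*(4*(-6)²) - 101*√101/4839 = (21*22)*(4*36) - 101*√101/4839 = 462*144 - 101*√101/4839 = 66528 - 101*√101/4839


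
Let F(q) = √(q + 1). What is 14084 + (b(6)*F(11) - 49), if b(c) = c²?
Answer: 14035 + 72*√3 ≈ 14160.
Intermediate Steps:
F(q) = √(1 + q)
14084 + (b(6)*F(11) - 49) = 14084 + (6²*√(1 + 11) - 49) = 14084 + (36*√12 - 49) = 14084 + (36*(2*√3) - 49) = 14084 + (72*√3 - 49) = 14084 + (-49 + 72*√3) = 14035 + 72*√3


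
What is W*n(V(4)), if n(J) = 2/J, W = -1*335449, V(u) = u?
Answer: -335449/2 ≈ -1.6772e+5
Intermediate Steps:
W = -335449
W*n(V(4)) = -670898/4 = -335449*½ = -335449/2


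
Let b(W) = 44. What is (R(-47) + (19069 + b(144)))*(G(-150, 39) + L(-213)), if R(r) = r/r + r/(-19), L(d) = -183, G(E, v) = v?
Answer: -52302672/19 ≈ -2.7528e+6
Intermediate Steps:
R(r) = 1 - r/19 (R(r) = 1 + r*(-1/19) = 1 - r/19)
(R(-47) + (19069 + b(144)))*(G(-150, 39) + L(-213)) = ((1 - 1/19*(-47)) + (19069 + 44))*(39 - 183) = ((1 + 47/19) + 19113)*(-144) = (66/19 + 19113)*(-144) = (363213/19)*(-144) = -52302672/19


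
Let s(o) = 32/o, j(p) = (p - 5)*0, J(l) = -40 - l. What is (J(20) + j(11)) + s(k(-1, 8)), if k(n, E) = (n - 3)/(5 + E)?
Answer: -164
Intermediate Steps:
j(p) = 0 (j(p) = (-5 + p)*0 = 0)
k(n, E) = (-3 + n)/(5 + E)
(J(20) + j(11)) + s(k(-1, 8)) = ((-40 - 1*20) + 0) + 32/(((-3 - 1)/(5 + 8))) = ((-40 - 20) + 0) + 32/((-4/13)) = (-60 + 0) + 32/(((1/13)*(-4))) = -60 + 32/(-4/13) = -60 + 32*(-13/4) = -60 - 104 = -164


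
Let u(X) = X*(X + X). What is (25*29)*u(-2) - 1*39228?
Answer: -33428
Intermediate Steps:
u(X) = 2*X² (u(X) = X*(2*X) = 2*X²)
(25*29)*u(-2) - 1*39228 = (25*29)*(2*(-2)²) - 1*39228 = 725*(2*4) - 39228 = 725*8 - 39228 = 5800 - 39228 = -33428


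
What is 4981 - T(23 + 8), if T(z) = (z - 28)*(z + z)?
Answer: 4795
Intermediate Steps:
T(z) = 2*z*(-28 + z) (T(z) = (-28 + z)*(2*z) = 2*z*(-28 + z))
4981 - T(23 + 8) = 4981 - 2*(23 + 8)*(-28 + (23 + 8)) = 4981 - 2*31*(-28 + 31) = 4981 - 2*31*3 = 4981 - 1*186 = 4981 - 186 = 4795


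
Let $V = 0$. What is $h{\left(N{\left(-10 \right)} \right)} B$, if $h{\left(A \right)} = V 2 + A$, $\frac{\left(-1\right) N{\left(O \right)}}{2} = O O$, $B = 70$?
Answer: $-14000$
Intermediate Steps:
$N{\left(O \right)} = - 2 O^{2}$ ($N{\left(O \right)} = - 2 O O = - 2 O^{2}$)
$h{\left(A \right)} = A$ ($h{\left(A \right)} = 0 \cdot 2 + A = 0 + A = A$)
$h{\left(N{\left(-10 \right)} \right)} B = - 2 \left(-10\right)^{2} \cdot 70 = \left(-2\right) 100 \cdot 70 = \left(-200\right) 70 = -14000$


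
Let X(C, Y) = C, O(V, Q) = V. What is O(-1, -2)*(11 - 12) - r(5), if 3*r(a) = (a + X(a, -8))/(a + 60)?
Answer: 37/39 ≈ 0.94872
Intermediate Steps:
r(a) = 2*a/(3*(60 + a)) (r(a) = ((a + a)/(a + 60))/3 = ((2*a)/(60 + a))/3 = (2*a/(60 + a))/3 = 2*a/(3*(60 + a)))
O(-1, -2)*(11 - 12) - r(5) = -(11 - 12) - 2*5/(3*(60 + 5)) = -1*(-1) - 2*5/(3*65) = 1 - 2*5/(3*65) = 1 - 1*2/39 = 1 - 2/39 = 37/39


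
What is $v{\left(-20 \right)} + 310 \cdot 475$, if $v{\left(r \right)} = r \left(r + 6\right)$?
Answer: $147530$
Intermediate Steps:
$v{\left(r \right)} = r \left(6 + r\right)$
$v{\left(-20 \right)} + 310 \cdot 475 = - 20 \left(6 - 20\right) + 310 \cdot 475 = \left(-20\right) \left(-14\right) + 147250 = 280 + 147250 = 147530$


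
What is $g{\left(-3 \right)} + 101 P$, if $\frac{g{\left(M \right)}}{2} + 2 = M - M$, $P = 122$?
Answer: $12318$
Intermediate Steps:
$g{\left(M \right)} = -4$ ($g{\left(M \right)} = -4 + 2 \left(M - M\right) = -4 + 2 \cdot 0 = -4 + 0 = -4$)
$g{\left(-3 \right)} + 101 P = -4 + 101 \cdot 122 = -4 + 12322 = 12318$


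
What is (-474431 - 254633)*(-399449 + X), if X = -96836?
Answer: 361823527240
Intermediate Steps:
(-474431 - 254633)*(-399449 + X) = (-474431 - 254633)*(-399449 - 96836) = -729064*(-496285) = 361823527240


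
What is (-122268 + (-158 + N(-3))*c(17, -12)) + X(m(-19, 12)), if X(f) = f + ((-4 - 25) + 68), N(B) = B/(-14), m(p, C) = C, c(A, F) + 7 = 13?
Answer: -862146/7 ≈ -1.2316e+5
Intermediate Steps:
c(A, F) = 6 (c(A, F) = -7 + 13 = 6)
N(B) = -B/14 (N(B) = B*(-1/14) = -B/14)
X(f) = 39 + f (X(f) = f + (-29 + 68) = f + 39 = 39 + f)
(-122268 + (-158 + N(-3))*c(17, -12)) + X(m(-19, 12)) = (-122268 + (-158 - 1/14*(-3))*6) + (39 + 12) = (-122268 + (-158 + 3/14)*6) + 51 = (-122268 - 2209/14*6) + 51 = (-122268 - 6627/7) + 51 = -862503/7 + 51 = -862146/7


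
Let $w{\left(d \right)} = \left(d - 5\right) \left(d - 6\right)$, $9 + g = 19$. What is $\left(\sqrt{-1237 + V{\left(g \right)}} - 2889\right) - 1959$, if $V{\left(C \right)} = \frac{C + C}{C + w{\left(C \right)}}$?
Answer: $-4848 + \frac{i \sqrt{11127}}{3} \approx -4848.0 + 35.162 i$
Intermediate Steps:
$g = 10$ ($g = -9 + 19 = 10$)
$w{\left(d \right)} = \left(-6 + d\right) \left(-5 + d\right)$ ($w{\left(d \right)} = \left(-5 + d\right) \left(-6 + d\right) = \left(-6 + d\right) \left(-5 + d\right)$)
$V{\left(C \right)} = \frac{2 C}{30 + C^{2} - 10 C}$ ($V{\left(C \right)} = \frac{C + C}{C + \left(30 + C^{2} - 11 C\right)} = \frac{2 C}{30 + C^{2} - 10 C}$)
$\left(\sqrt{-1237 + V{\left(g \right)}} - 2889\right) - 1959 = \left(\sqrt{-1237 + 2 \cdot 10 \frac{1}{30 + 10^{2} - 100}} - 2889\right) - 1959 = \left(\sqrt{-1237 + 2 \cdot 10 \frac{1}{30 + 100 - 100}} - 2889\right) - 1959 = \left(\sqrt{-1237 + 2 \cdot 10 \cdot \frac{1}{30}} - 2889\right) - 1959 = \left(\sqrt{-1237 + \frac{2}{3}} - 2889\right) - 1959 = \left(\sqrt{- \frac{3709}{3}} - 2889\right) - 1959 = \left(\frac{i \sqrt{11127}}{3} - 2889\right) - 1959 = \left(-2889 + \frac{i \sqrt{11127}}{3}\right) - 1959 = -4848 + \frac{i \sqrt{11127}}{3}$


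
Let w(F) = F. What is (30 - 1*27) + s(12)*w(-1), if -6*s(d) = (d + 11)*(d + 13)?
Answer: 593/6 ≈ 98.833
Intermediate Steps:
s(d) = -(11 + d)*(13 + d)/6 (s(d) = -(d + 11)*(d + 13)/6 = -(11 + d)*(13 + d)/6)
(30 - 1*27) + s(12)*w(-1) = (30 - 1*27) + (-143/6 - 4*12 - ⅙*12²)*(-1) = (30 - 27) + (-143/6 - 48 - ⅙*144)*(-1) = 3 + (-143/6 - 48 - 24)*(-1) = 3 - 575/6*(-1) = 3 + 575/6 = 593/6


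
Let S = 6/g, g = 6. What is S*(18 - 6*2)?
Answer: 6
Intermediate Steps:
S = 1 (S = 6/6 = 6*(1/6) = 1)
S*(18 - 6*2) = 1*(18 - 6*2) = 1*(18 - 12) = 1*6 = 6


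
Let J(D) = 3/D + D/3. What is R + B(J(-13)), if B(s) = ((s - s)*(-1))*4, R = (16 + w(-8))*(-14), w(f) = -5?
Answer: -154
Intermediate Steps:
J(D) = 3/D + D/3 (J(D) = 3/D + D*(⅓) = 3/D + D/3)
R = -154 (R = (16 - 5)*(-14) = 11*(-14) = -154)
B(s) = 0 (B(s) = (0*(-1))*4 = 0*4 = 0)
R + B(J(-13)) = -154 + 0 = -154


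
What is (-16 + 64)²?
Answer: 2304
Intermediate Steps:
(-16 + 64)² = 48² = 2304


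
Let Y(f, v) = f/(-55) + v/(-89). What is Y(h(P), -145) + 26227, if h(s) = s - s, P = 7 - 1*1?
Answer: 2334348/89 ≈ 26229.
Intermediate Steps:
P = 6 (P = 7 - 1 = 6)
h(s) = 0
Y(f, v) = -f/55 - v/89 (Y(f, v) = f*(-1/55) + v*(-1/89) = -f/55 - v/89)
Y(h(P), -145) + 26227 = (-1/55*0 - 1/89*(-145)) + 26227 = (0 + 145/89) + 26227 = 145/89 + 26227 = 2334348/89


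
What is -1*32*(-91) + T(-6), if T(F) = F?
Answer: 2906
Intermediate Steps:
-1*32*(-91) + T(-6) = -1*32*(-91) - 6 = -32*(-91) - 6 = 2912 - 6 = 2906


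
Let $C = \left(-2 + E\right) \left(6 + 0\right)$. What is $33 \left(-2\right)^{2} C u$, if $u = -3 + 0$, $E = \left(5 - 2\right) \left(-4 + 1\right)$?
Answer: $26136$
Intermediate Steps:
$E = -9$ ($E = 3 \left(-3\right) = -9$)
$u = -3$
$C = -66$ ($C = \left(-2 - 9\right) \left(6 + 0\right) = \left(-11\right) 6 = -66$)
$33 \left(-2\right)^{2} C u = 33 \left(-2\right)^{2} \left(\left(-66\right) \left(-3\right)\right) = 33 \cdot 4 \cdot 198 = 132 \cdot 198 = 26136$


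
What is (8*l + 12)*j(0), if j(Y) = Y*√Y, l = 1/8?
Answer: 0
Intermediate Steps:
l = ⅛ ≈ 0.12500
j(Y) = Y^(3/2)
(8*l + 12)*j(0) = (8*(⅛) + 12)*0^(3/2) = (1 + 12)*0 = 13*0 = 0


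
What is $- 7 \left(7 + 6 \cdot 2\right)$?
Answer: $-133$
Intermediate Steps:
$- 7 \left(7 + 6 \cdot 2\right) = - 7 \left(7 + 12\right) = \left(-7\right) 19 = -133$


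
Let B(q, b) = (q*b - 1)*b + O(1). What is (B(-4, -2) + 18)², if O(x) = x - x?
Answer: 16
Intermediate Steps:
O(x) = 0
B(q, b) = b*(-1 + b*q) (B(q, b) = (q*b - 1)*b + 0 = (b*q - 1)*b + 0 = (-1 + b*q)*b + 0 = b*(-1 + b*q) + 0 = b*(-1 + b*q))
(B(-4, -2) + 18)² = (-2*(-1 - 2*(-4)) + 18)² = (-2*(-1 + 8) + 18)² = (-2*7 + 18)² = (-14 + 18)² = 4² = 16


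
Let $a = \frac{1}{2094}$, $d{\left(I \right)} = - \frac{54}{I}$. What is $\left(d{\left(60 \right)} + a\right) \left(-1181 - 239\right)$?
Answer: $\frac{1337356}{1047} \approx 1277.3$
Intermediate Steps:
$a = \frac{1}{2094} \approx 0.00047755$
$\left(d{\left(60 \right)} + a\right) \left(-1181 - 239\right) = \left(- \frac{54}{60} + \frac{1}{2094}\right) \left(-1181 - 239\right) = \left(\left(-54\right) \frac{1}{60} + \frac{1}{2094}\right) \left(-1420\right) = \left(- \frac{9}{10} + \frac{1}{2094}\right) \left(-1420\right) = \left(- \frac{4709}{5235}\right) \left(-1420\right) = \frac{1337356}{1047}$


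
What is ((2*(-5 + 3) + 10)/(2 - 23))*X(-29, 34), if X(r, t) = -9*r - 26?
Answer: -470/7 ≈ -67.143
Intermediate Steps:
X(r, t) = -26 - 9*r
((2*(-5 + 3) + 10)/(2 - 23))*X(-29, 34) = ((2*(-5 + 3) + 10)/(2 - 23))*(-26 - 9*(-29)) = ((2*(-2) + 10)/(-21))*(-26 + 261) = ((-4 + 10)*(-1/21))*235 = (6*(-1/21))*235 = -2/7*235 = -470/7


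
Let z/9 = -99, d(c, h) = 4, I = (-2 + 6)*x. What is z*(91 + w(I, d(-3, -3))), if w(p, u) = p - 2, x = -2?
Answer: -72171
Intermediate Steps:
I = -8 (I = (-2 + 6)*(-2) = 4*(-2) = -8)
w(p, u) = -2 + p
z = -891 (z = 9*(-99) = -891)
z*(91 + w(I, d(-3, -3))) = -891*(91 + (-2 - 8)) = -891*(91 - 10) = -891*81 = -72171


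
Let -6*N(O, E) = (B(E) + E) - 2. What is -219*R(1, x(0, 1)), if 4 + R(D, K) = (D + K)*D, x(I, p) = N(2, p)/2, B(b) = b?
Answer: 657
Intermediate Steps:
N(O, E) = ⅓ - E/3 (N(O, E) = -((E + E) - 2)/6 = -(2*E - 2)/6 = -(-2 + 2*E)/6 = ⅓ - E/3)
x(I, p) = ⅙ - p/6 (x(I, p) = (⅓ - p/3)/2 = (⅓ - p/3)*(½) = ⅙ - p/6)
R(D, K) = -4 + D*(D + K) (R(D, K) = -4 + (D + K)*D = -4 + D*(D + K))
-219*R(1, x(0, 1)) = -219*(-4 + 1² + 1*(⅙ - ⅙*1)) = -219*(-4 + 1 + 1*(⅙ - ⅙)) = -219*(-4 + 1 + 1*0) = -219*(-4 + 1 + 0) = -219*(-3) = 657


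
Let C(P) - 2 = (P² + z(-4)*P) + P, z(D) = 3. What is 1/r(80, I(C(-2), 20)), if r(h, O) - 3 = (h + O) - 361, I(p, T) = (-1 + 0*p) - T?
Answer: -1/299 ≈ -0.0033445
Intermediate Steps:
C(P) = 2 + P² + 4*P (C(P) = 2 + ((P² + 3*P) + P) = 2 + (P² + 4*P) = 2 + P² + 4*P)
I(p, T) = -1 - T (I(p, T) = (-1 + 0) - T = -1 - T)
r(h, O) = -358 + O + h (r(h, O) = 3 + ((h + O) - 361) = 3 + ((O + h) - 361) = 3 + (-361 + O + h) = -358 + O + h)
1/r(80, I(C(-2), 20)) = 1/(-358 + (-1 - 1*20) + 80) = 1/(-358 + (-1 - 20) + 80) = 1/(-358 - 21 + 80) = 1/(-299) = -1/299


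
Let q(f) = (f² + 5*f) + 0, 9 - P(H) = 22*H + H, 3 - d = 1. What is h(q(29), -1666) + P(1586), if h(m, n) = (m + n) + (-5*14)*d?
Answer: -37289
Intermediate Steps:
d = 2 (d = 3 - 1*1 = 3 - 1 = 2)
P(H) = 9 - 23*H (P(H) = 9 - (22*H + H) = 9 - 23*H)
q(f) = f² + 5*f
h(m, n) = -140 + m + n (h(m, n) = (m + n) - 5*14*2 = (m + n) - 70*2 = (m + n) - 140 = -140 + m + n)
h(q(29), -1666) + P(1586) = (-140 + 29*(5 + 29) - 1666) + (9 - 23*1586) = (-140 + 29*34 - 1666) + (9 - 36478) = (-140 + 986 - 1666) - 36469 = -820 - 36469 = -37289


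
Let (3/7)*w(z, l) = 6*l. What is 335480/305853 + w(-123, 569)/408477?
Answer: 46490762986/41644638627 ≈ 1.1164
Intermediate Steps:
w(z, l) = 14*l (w(z, l) = 7*(6*l)/3 = 14*l)
335480/305853 + w(-123, 569)/408477 = 335480/305853 + (14*569)/408477 = 335480*(1/305853) + 7966*(1/408477) = 335480/305853 + 7966/408477 = 46490762986/41644638627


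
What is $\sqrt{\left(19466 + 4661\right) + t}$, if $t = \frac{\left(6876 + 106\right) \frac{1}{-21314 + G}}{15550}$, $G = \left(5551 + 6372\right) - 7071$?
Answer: $\frac{\sqrt{15809906632306658838}}{25598410} \approx 155.33$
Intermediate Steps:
$G = 4852$ ($G = 11923 - 7071 = 4852$)
$t = - \frac{3491}{127992050}$ ($t = \frac{\left(6876 + 106\right) \frac{1}{-21314 + 4852}}{15550} = \frac{6982}{-16462} \cdot \frac{1}{15550} = 6982 \left(- \frac{1}{16462}\right) \frac{1}{15550} = \left(- \frac{3491}{8231}\right) \frac{1}{15550} = - \frac{3491}{127992050} \approx -2.7275 \cdot 10^{-5}$)
$\sqrt{\left(19466 + 4661\right) + t} = \sqrt{\left(19466 + 4661\right) - \frac{3491}{127992050}} = \sqrt{24127 - \frac{3491}{127992050}} = \sqrt{\frac{3088064186859}{127992050}} = \frac{\sqrt{15809906632306658838}}{25598410}$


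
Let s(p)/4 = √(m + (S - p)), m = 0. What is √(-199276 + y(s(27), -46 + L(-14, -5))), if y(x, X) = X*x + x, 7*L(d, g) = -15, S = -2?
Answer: 2*√(-2441131 - 2310*I*√29)/7 ≈ 1.1374 - 446.4*I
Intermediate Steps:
L(d, g) = -15/7 (L(d, g) = (⅐)*(-15) = -15/7)
s(p) = 4*√(-2 - p) (s(p) = 4*√(0 + (-2 - p)) = 4*√(-2 - p))
y(x, X) = x + X*x
√(-199276 + y(s(27), -46 + L(-14, -5))) = √(-199276 + (4*√(-2 - 1*27))*(1 + (-46 - 15/7))) = √(-199276 + (4*√(-2 - 27))*(1 - 337/7)) = √(-199276 + (4*√(-29))*(-330/7)) = √(-199276 + (4*(I*√29))*(-330/7)) = √(-199276 + (4*I*√29)*(-330/7)) = √(-199276 - 1320*I*√29/7)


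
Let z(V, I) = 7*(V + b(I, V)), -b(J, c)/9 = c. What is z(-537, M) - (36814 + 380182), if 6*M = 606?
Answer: -386924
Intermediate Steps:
M = 101 (M = (⅙)*606 = 101)
b(J, c) = -9*c
z(V, I) = -56*V (z(V, I) = 7*(V - 9*V) = 7*(-8*V) = -56*V)
z(-537, M) - (36814 + 380182) = -56*(-537) - (36814 + 380182) = 30072 - 1*416996 = 30072 - 416996 = -386924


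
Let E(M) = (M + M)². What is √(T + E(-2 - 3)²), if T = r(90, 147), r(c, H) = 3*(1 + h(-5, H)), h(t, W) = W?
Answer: 2*√2611 ≈ 102.20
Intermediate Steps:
r(c, H) = 3 + 3*H (r(c, H) = 3*(1 + H) = 3 + 3*H)
T = 444 (T = 3 + 3*147 = 3 + 441 = 444)
E(M) = 4*M² (E(M) = (2*M)² = 4*M²)
√(T + E(-2 - 3)²) = √(444 + (4*(-2 - 3)²)²) = √(444 + (4*(-5)²)²) = √(444 + (4*25)²) = √(444 + 100²) = √(444 + 10000) = √10444 = 2*√2611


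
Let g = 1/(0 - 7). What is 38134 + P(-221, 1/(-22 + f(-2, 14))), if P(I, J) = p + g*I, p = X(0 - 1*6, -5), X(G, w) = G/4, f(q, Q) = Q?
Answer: 534297/14 ≈ 38164.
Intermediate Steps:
g = -⅐ (g = 1/(-7) = -⅐ ≈ -0.14286)
X(G, w) = G/4 (X(G, w) = G*(¼) = G/4)
p = -3/2 (p = (0 - 1*6)/4 = (0 - 6)/4 = (¼)*(-6) = -3/2 ≈ -1.5000)
P(I, J) = -3/2 - I/7
38134 + P(-221, 1/(-22 + f(-2, 14))) = 38134 + (-3/2 - ⅐*(-221)) = 38134 + (-3/2 + 221/7) = 38134 + 421/14 = 534297/14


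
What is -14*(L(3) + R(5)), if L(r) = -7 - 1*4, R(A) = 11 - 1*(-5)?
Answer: -70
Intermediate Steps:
R(A) = 16 (R(A) = 11 + 5 = 16)
L(r) = -11 (L(r) = -7 - 4 = -11)
-14*(L(3) + R(5)) = -14*(-11 + 16) = -14*5 = -70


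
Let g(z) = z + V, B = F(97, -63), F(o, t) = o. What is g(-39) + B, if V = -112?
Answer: -54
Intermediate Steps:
B = 97
g(z) = -112 + z (g(z) = z - 112 = -112 + z)
g(-39) + B = (-112 - 39) + 97 = -151 + 97 = -54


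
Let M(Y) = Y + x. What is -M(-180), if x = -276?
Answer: 456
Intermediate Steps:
M(Y) = -276 + Y (M(Y) = Y - 276 = -276 + Y)
-M(-180) = -(-276 - 180) = -1*(-456) = 456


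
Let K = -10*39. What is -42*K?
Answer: 16380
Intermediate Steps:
K = -390
-42*K = -42*(-390) = 16380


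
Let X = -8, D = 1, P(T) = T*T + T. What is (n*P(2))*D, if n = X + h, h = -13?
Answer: -126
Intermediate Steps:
P(T) = T + T² (P(T) = T² + T = T + T²)
n = -21 (n = -8 - 13 = -21)
(n*P(2))*D = -42*(1 + 2)*1 = -42*3*1 = -21*6*1 = -126*1 = -126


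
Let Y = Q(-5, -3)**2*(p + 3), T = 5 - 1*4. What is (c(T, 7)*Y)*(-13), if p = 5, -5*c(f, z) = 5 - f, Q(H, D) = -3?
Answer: 3744/5 ≈ 748.80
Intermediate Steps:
T = 1 (T = 5 - 4 = 1)
c(f, z) = -1 + f/5 (c(f, z) = -(5 - f)/5 = -1 + f/5)
Y = 72 (Y = (-3)**2*(5 + 3) = 9*8 = 72)
(c(T, 7)*Y)*(-13) = ((-1 + (1/5)*1)*72)*(-13) = ((-1 + 1/5)*72)*(-13) = -4/5*72*(-13) = -288/5*(-13) = 3744/5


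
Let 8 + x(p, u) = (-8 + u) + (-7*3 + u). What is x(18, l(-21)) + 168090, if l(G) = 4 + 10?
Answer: 168081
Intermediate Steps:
l(G) = 14
x(p, u) = -37 + 2*u (x(p, u) = -8 + ((-8 + u) + (-7*3 + u)) = -8 + ((-8 + u) + (-21 + u)) = -8 + (-29 + 2*u) = -37 + 2*u)
x(18, l(-21)) + 168090 = (-37 + 2*14) + 168090 = (-37 + 28) + 168090 = -9 + 168090 = 168081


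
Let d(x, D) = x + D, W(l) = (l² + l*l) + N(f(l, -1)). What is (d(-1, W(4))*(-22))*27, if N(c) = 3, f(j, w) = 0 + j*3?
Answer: -20196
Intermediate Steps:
f(j, w) = 3*j (f(j, w) = 0 + 3*j = 3*j)
W(l) = 3 + 2*l² (W(l) = (l² + l*l) + 3 = (l² + l²) + 3 = 2*l² + 3 = 3 + 2*l²)
d(x, D) = D + x
(d(-1, W(4))*(-22))*27 = (((3 + 2*4²) - 1)*(-22))*27 = (((3 + 2*16) - 1)*(-22))*27 = (((3 + 32) - 1)*(-22))*27 = ((35 - 1)*(-22))*27 = (34*(-22))*27 = -748*27 = -20196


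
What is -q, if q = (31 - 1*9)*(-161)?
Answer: 3542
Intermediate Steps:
q = -3542 (q = (31 - 9)*(-161) = 22*(-161) = -3542)
-q = -1*(-3542) = 3542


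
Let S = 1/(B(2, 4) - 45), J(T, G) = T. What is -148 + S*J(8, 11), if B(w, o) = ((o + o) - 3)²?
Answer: -742/5 ≈ -148.40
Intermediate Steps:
B(w, o) = (-3 + 2*o)² (B(w, o) = (2*o - 3)² = (-3 + 2*o)²)
S = -1/20 (S = 1/((-3 + 2*4)² - 45) = 1/((-3 + 8)² - 45) = 1/(5² - 45) = 1/(25 - 45) = 1/(-20) = -1/20 ≈ -0.050000)
-148 + S*J(8, 11) = -148 - 1/20*8 = -148 - ⅖ = -742/5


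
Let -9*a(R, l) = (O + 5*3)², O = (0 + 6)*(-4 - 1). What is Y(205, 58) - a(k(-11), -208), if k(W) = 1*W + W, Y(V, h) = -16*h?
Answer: -903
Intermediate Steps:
O = -30 (O = 6*(-5) = -30)
k(W) = 2*W (k(W) = W + W = 2*W)
a(R, l) = -25 (a(R, l) = -(-30 + 5*3)²/9 = -(-30 + 15)²/9 = -⅑*(-15)² = -⅑*225 = -25)
Y(205, 58) - a(k(-11), -208) = -16*58 - 1*(-25) = -928 + 25 = -903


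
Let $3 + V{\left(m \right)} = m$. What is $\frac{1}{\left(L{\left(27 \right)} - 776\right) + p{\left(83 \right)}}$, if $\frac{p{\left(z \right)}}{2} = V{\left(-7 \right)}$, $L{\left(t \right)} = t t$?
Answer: $- \frac{1}{67} \approx -0.014925$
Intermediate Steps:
$L{\left(t \right)} = t^{2}$
$V{\left(m \right)} = -3 + m$
$p{\left(z \right)} = -20$ ($p{\left(z \right)} = 2 \left(-3 - 7\right) = 2 \left(-10\right) = -20$)
$\frac{1}{\left(L{\left(27 \right)} - 776\right) + p{\left(83 \right)}} = \frac{1}{\left(27^{2} - 776\right) - 20} = \frac{1}{\left(729 - 776\right) - 20} = \frac{1}{-47 - 20} = \frac{1}{-67} = - \frac{1}{67}$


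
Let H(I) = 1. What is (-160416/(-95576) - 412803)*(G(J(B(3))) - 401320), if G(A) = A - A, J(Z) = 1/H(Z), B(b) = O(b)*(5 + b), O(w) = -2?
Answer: 1979204848953480/11947 ≈ 1.6567e+11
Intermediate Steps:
B(b) = -10 - 2*b (B(b) = -2*(5 + b) = -10 - 2*b)
J(Z) = 1 (J(Z) = 1/1 = 1)
G(A) = 0
(-160416/(-95576) - 412803)*(G(J(B(3))) - 401320) = (-160416/(-95576) - 412803)*(0 - 401320) = (-160416*(-1/95576) - 412803)*(-401320) = (20052/11947 - 412803)*(-401320) = -4931737389/11947*(-401320) = 1979204848953480/11947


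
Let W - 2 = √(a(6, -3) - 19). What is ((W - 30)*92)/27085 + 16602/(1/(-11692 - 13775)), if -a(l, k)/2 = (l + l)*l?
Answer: -11451622886966/27085 + 92*I*√163/27085 ≈ -4.228e+8 + 0.043366*I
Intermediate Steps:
a(l, k) = -4*l² (a(l, k) = -2*(l + l)*l = -2*2*l*l = -4*l²)
W = 2 + I*√163 (W = 2 + √(-4*6² - 19) = 2 + √(-4*36 - 19) = 2 + √(-144 - 19) = 2 + √(-163) = 2 + I*√163 ≈ 2.0 + 12.767*I)
((W - 30)*92)/27085 + 16602/(1/(-11692 - 13775)) = (((2 + I*√163) - 30)*92)/27085 + 16602/(1/(-11692 - 13775)) = ((-28 + I*√163)*92)*(1/27085) + 16602/(1/(-25467)) = (-2576 + 92*I*√163)*(1/27085) + 16602/(-1/25467) = (-2576/27085 + 92*I*√163/27085) + 16602*(-25467) = (-2576/27085 + 92*I*√163/27085) - 422803134 = -11451622886966/27085 + 92*I*√163/27085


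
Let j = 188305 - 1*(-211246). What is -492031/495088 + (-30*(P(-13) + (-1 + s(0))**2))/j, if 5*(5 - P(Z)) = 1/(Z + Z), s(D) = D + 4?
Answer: -2558393880797/2571567771344 ≈ -0.99488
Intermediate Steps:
j = 399551 (j = 188305 + 211246 = 399551)
s(D) = 4 + D
P(Z) = 5 - 1/(10*Z) (P(Z) = 5 - 1/(5*(Z + Z)) = 5 - 1/(2*Z)/5 = 5 - 1/(10*Z))
-492031/495088 + (-30*(P(-13) + (-1 + s(0))**2))/j = -492031/495088 - 30*((5 - 1/10/(-13)) + (-1 + (4 + 0))**2)/399551 = -492031*1/495088 - 30*((5 - 1/10*(-1/13)) + (-1 + 4)**2)*(1/399551) = -492031/495088 - 30*((5 + 1/130) + 3**2)*(1/399551) = -492031/495088 - 30*(651/130 + 9)*(1/399551) = -492031/495088 - 30*1821/130*(1/399551) = -492031/495088 - 5463/13*1/399551 = -492031/495088 - 5463/5194163 = -2558393880797/2571567771344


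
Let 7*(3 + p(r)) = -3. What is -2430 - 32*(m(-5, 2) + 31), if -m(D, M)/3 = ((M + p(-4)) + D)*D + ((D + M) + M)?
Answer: -3026/7 ≈ -432.29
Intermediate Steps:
p(r) = -24/7 (p(r) = -3 + (⅐)*(-3) = -3 - 3/7 = -24/7)
m(D, M) = -6*M - 3*D - 3*D*(-24/7 + D + M) (m(D, M) = -3*(((M - 24/7) + D)*D + ((D + M) + M)) = -3*(((-24/7 + M) + D)*D + (D + 2*M)) = -3*((-24/7 + D + M)*D + (D + 2*M)) = -3*(D*(-24/7 + D + M) + (D + 2*M)) = -3*(D + 2*M + D*(-24/7 + D + M)) = -6*M - 3*D - 3*D*(-24/7 + D + M))
-2430 - 32*(m(-5, 2) + 31) = -2430 - 32*((-6*2 - 3*(-5)² + (51/7)*(-5) - 3*(-5)*2) + 31) = -2430 - 32*((-12 - 3*25 - 255/7 + 30) + 31) = -2430 - 32*((-12 - 75 - 255/7 + 30) + 31) = -2430 - 32*(-654/7 + 31) = -2430 - 32*(-437/7) = -2430 + 13984/7 = -3026/7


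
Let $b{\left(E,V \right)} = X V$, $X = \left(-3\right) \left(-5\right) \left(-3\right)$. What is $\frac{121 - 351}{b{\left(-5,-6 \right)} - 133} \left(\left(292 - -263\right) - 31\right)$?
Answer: $- \frac{120520}{137} \approx -879.71$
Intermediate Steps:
$X = -45$ ($X = 15 \left(-3\right) = -45$)
$b{\left(E,V \right)} = - 45 V$
$\frac{121 - 351}{b{\left(-5,-6 \right)} - 133} \left(\left(292 - -263\right) - 31\right) = \frac{121 - 351}{\left(-45\right) \left(-6\right) - 133} \left(\left(292 - -263\right) - 31\right) = - \frac{230}{270 - 133} \left(\left(292 + 263\right) - 31\right) = - \frac{230}{137} \left(555 - 31\right) = \left(-230\right) \frac{1}{137} \cdot 524 = \left(- \frac{230}{137}\right) 524 = - \frac{120520}{137}$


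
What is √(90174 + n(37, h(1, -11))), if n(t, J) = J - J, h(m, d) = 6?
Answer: √90174 ≈ 300.29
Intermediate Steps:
n(t, J) = 0
√(90174 + n(37, h(1, -11))) = √(90174 + 0) = √90174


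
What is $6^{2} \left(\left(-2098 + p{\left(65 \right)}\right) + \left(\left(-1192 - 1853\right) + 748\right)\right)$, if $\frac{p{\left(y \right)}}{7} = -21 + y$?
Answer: $-147132$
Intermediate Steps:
$p{\left(y \right)} = -147 + 7 y$ ($p{\left(y \right)} = 7 \left(-21 + y\right) = -147 + 7 y$)
$6^{2} \left(\left(-2098 + p{\left(65 \right)}\right) + \left(\left(-1192 - 1853\right) + 748\right)\right) = 6^{2} \left(\left(-2098 + \left(-147 + 7 \cdot 65\right)\right) + \left(\left(-1192 - 1853\right) + 748\right)\right) = 36 \left(\left(-2098 + \left(-147 + 455\right)\right) + \left(-3045 + 748\right)\right) = 36 \left(\left(-2098 + 308\right) - 2297\right) = 36 \left(-1790 - 2297\right) = 36 \left(-4087\right) = -147132$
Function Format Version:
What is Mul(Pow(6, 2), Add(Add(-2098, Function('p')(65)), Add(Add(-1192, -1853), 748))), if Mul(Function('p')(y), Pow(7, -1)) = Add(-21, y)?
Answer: -147132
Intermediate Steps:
Function('p')(y) = Add(-147, Mul(7, y)) (Function('p')(y) = Mul(7, Add(-21, y)) = Add(-147, Mul(7, y)))
Mul(Pow(6, 2), Add(Add(-2098, Function('p')(65)), Add(Add(-1192, -1853), 748))) = Mul(Pow(6, 2), Add(Add(-2098, Add(-147, Mul(7, 65))), Add(Add(-1192, -1853), 748))) = Mul(36, Add(Add(-2098, Add(-147, 455)), Add(-3045, 748))) = Mul(36, Add(Add(-2098, 308), -2297)) = Mul(36, Add(-1790, -2297)) = Mul(36, -4087) = -147132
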